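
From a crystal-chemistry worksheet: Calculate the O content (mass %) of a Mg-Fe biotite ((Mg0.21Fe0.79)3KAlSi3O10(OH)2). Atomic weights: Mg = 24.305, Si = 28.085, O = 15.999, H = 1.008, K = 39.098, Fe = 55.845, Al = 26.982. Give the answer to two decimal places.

Formula mass = 0.63×24.305 + 2.37×55.845 + 1×39.098 + 1×26.982 + 3×28.085 + 12×15.999 + 2×1.008 = 492.004 g/mol, of which 191.988 g is O.
So O makes up 191.988/492.004 = 0.3902 of the mass, i.e. 39.02%.

39.02 mass %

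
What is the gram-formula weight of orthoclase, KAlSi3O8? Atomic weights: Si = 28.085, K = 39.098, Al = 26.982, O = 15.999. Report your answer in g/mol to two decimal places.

278.33 g/mol

M = 1×39.098 + 1×26.982 + 3×28.085 + 8×15.999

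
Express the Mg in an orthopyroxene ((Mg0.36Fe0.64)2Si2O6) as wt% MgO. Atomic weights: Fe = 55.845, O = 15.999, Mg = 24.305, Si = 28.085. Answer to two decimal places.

12.03 wt%

Molar mass of (Mg0.36Fe0.64)2Si2O6 = 0.72·24.305 + 1.28·55.845 + 2·28.085 + 6·15.999 = 241.145 g/mol.
Each formula unit contains 0.72 Mg, equivalent to 0.72/1 = 0.7200 mol MgO.
M(MgO) = 1×24.305 + 1×15.999 = 40.304 g/mol.
Mass of MgO per formula unit = 0.7200 × 40.304 = 29.019 g.
MgO wt% = 29.019 / 241.145 × 100 = 12.03%.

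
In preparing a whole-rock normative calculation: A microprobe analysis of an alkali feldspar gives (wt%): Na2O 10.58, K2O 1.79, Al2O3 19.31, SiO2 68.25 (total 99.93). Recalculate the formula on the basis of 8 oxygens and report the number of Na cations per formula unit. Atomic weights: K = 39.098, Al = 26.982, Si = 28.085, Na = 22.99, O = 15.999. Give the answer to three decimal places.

10.58 wt% Na2O ÷ 61.979 g/mol = 0.17070 mol, giving 0.34140 Na and 0.17070 O.
1.79 wt% K2O ÷ 94.195 g/mol = 0.01900 mol, giving 0.03800 K and 0.01900 O.
19.31 wt% Al2O3 ÷ 101.961 g/mol = 0.18939 mol, giving 0.37878 Al and 0.56817 O.
68.25 wt% SiO2 ÷ 60.083 g/mol = 1.13593 mol, giving 1.13593 Si and 2.27186 O.
Oxygen sums to 3.02973; scaling by 8/3.02973 = 2.64050 puts the formula on 8 O.
Na: 0.34140 × 2.64050 = 0.901 atoms per formula unit.

0.901 Na apfu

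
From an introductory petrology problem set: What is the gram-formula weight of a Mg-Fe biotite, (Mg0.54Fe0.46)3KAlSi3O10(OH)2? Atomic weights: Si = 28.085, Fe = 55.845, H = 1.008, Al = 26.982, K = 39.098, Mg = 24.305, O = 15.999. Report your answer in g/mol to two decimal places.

460.78 g/mol

Mg: 1.62 × 24.305 = 39.3741
Fe: 1.38 × 55.845 = 77.0661
K: 1 × 39.098 = 39.0980
Al: 1 × 26.982 = 26.9820
Si: 3 × 28.085 = 84.2550
O: 12 × 15.999 = 191.9880
H: 2 × 1.008 = 2.0160
Summing the contributions gives the formula mass.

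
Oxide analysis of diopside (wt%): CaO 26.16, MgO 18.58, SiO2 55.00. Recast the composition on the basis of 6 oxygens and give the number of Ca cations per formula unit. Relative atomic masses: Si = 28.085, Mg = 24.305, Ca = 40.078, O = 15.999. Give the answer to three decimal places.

1.015 Ca apfu

26.16 wt% CaO ÷ 56.077 g/mol = 0.46650 mol, giving 0.46650 Ca and 0.46650 O.
18.58 wt% MgO ÷ 40.304 g/mol = 0.46100 mol, giving 0.46100 Mg and 0.46100 O.
55.00 wt% SiO2 ÷ 60.083 g/mol = 0.91540 mol, giving 0.91540 Si and 1.83080 O.
Oxygen sums to 2.75830; scaling by 6/2.75830 = 2.17525 puts the formula on 6 O.
Ca: 0.46650 × 2.17525 = 1.015 atoms per formula unit.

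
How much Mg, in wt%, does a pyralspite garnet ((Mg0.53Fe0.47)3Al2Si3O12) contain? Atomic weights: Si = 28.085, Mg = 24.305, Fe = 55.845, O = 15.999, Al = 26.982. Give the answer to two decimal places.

8.63 wt%

Formula mass = 1.59×24.305 + 1.41×55.845 + 2×26.982 + 3×28.085 + 12×15.999 = 447.593 g/mol, of which 38.645 g is Mg.
So Mg makes up 38.645/447.593 = 0.0863 of the mass, i.e. 8.63%.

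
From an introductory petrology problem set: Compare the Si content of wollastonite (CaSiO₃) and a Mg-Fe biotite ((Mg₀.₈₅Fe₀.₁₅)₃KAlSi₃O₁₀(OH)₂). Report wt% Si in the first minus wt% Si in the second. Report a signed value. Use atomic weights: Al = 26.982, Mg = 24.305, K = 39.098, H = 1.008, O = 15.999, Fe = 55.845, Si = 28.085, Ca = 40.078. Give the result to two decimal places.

Si in CaSiO₃: molar mass 116.160 g/mol; 1×28.085 = 28.085 g → 24.18 wt%.
Si in (Mg₀.₈₅Fe₀.₁₅)₃KAlSi₃O₁₀(OH)₂: molar mass 431.447 g/mol; 3×28.085 = 84.255 g → 19.53 wt%.
Difference = 24.18 − 19.53 = 4.65 percentage points.

4.65 percentage points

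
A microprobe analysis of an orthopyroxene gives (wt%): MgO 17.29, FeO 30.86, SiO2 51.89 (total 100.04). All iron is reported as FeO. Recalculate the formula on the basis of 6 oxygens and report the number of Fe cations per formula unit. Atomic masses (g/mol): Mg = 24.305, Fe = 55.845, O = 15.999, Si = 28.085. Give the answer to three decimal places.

0.997 Fe apfu

17.29 wt% MgO ÷ 40.304 g/mol = 0.42899 mol, giving 0.42899 Mg and 0.42899 O.
30.86 wt% FeO ÷ 71.844 g/mol = 0.42954 mol, giving 0.42954 Fe and 0.42954 O.
51.89 wt% SiO2 ÷ 60.083 g/mol = 0.86364 mol, giving 0.86364 Si and 1.72728 O.
Oxygen sums to 2.58581; scaling by 6/2.58581 = 2.32036 puts the formula on 6 O.
Fe: 0.42954 × 2.32036 = 0.997 atoms per formula unit.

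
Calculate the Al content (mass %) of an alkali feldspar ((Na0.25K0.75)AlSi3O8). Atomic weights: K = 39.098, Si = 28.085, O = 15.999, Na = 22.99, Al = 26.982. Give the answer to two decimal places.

Molar mass of (Na0.25K0.75)AlSi3O8: 0.25*22.99 + 0.75*39.098 + 1*26.982 + 3*28.085 + 8*15.999 = 274.300 g/mol.
Mass of Al per formula unit: 1 × 26.982 = 26.982 g.
Weight fraction Al = 26.982 / 274.300 = 0.0984.

9.84 mass %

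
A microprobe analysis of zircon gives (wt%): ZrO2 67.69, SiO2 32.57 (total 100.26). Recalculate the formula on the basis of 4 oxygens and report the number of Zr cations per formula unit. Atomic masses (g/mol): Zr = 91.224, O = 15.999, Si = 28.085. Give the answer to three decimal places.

1.007 Zr apfu

67.69 wt% ZrO2 ÷ 123.222 g/mol = 0.54933 mol, giving 0.54933 Zr and 1.09866 O.
32.57 wt% SiO2 ÷ 60.083 g/mol = 0.54208 mol, giving 0.54208 Si and 1.08416 O.
Oxygen sums to 2.18282; scaling by 4/2.18282 = 1.83249 puts the formula on 4 O.
Zr: 0.54933 × 1.83249 = 1.007 atoms per formula unit.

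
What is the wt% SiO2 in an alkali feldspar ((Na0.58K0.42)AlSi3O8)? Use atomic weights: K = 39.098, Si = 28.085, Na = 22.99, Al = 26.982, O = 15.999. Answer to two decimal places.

Molar mass of (Na0.58K0.42)AlSi3O8 = 0.58×22.99 + 0.42×39.098 + 1×26.982 + 3×28.085 + 8×15.999 = 268.984 g/mol.
Each formula unit contains 3 Si, equivalent to 3/1 = 3.0000 mol SiO2.
M(SiO2) = 1×28.085 + 2×15.999 = 60.083 g/mol.
Mass of SiO2 per formula unit = 3.0000 × 60.083 = 180.249 g.
SiO2 wt% = 180.249 / 268.984 × 100 = 67.01%.

67.01 wt%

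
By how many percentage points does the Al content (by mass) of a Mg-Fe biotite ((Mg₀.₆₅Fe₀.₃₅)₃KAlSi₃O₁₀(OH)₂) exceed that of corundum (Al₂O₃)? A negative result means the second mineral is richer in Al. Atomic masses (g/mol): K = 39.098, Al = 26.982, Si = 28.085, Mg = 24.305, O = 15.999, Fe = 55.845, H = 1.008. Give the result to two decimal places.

First mineral: 26.982 g Al in 450.371 g formula = 5.99 wt% Al.
Second mineral: 53.964 g Al in 101.961 g formula = 52.93 wt% Al.
5.99% − 52.93% gives a difference of -46.94 percentage points.

-46.94 percentage points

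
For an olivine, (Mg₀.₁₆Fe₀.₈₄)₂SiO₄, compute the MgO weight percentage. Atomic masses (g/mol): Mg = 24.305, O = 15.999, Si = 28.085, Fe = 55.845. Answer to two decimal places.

Formula mass = 193.678 g/mol.
0.32 Mg → 0.3200 mol MgO per formula unit; M(MgO) = 40.304, so MgO mass = 12.897 g.
12.897/193.678 × 100 = 6.66 wt%.

6.66 wt%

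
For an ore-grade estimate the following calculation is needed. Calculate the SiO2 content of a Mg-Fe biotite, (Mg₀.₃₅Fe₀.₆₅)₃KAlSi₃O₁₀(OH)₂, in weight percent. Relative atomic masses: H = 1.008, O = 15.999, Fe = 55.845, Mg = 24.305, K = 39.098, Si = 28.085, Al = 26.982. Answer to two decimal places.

37.65 wt%

Molar mass of (Mg₀.₃₅Fe₀.₆₅)₃KAlSi₃O₁₀(OH)₂ = 1.05·24.305 + 1.95·55.845 + 1·39.098 + 1·26.982 + 3·28.085 + 12·15.999 + 2·1.008 = 478.757 g/mol.
Each formula unit contains 3 Si, equivalent to 3/1 = 3.0000 mol SiO2.
M(SiO2) = 1×28.085 + 2×15.999 = 60.083 g/mol.
Mass of SiO2 per formula unit = 3.0000 × 60.083 = 180.249 g.
SiO2 wt% = 180.249 / 478.757 × 100 = 37.65%.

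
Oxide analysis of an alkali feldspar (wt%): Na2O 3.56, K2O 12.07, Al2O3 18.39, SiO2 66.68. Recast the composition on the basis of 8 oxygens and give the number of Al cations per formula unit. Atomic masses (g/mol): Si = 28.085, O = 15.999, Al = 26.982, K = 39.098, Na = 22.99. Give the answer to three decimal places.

0.979 Al apfu

Na2O: 3.56/61.979 = 0.05744 mol → 0.11488 mol Na, 0.05744 mol O.
K2O: 12.07/94.195 = 0.12814 mol → 0.25628 mol K, 0.12814 mol O.
Al2O3: 18.39/101.961 = 0.18036 mol → 0.36072 mol Al, 0.54108 mol O.
SiO2: 66.68/60.083 = 1.10980 mol → 1.10980 mol Si, 2.21960 mol O.
Total oxygen = 2.94626 mol. Normalization factor = 8/2.94626 = 2.71531.
Al per 8 O = 0.36072 × 2.71531 = 0.979.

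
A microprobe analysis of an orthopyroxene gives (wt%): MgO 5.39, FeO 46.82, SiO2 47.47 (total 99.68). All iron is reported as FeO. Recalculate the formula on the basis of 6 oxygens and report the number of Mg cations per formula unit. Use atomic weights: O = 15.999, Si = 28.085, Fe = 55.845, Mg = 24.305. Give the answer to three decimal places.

0.339 Mg apfu

MgO: 5.39/40.304 = 0.13373 mol → 0.13373 mol Mg, 0.13373 mol O.
FeO: 46.82/71.844 = 0.65169 mol → 0.65169 mol Fe, 0.65169 mol O.
SiO2: 47.47/60.083 = 0.79007 mol → 0.79007 mol Si, 1.58014 mol O.
Total oxygen = 2.36556 mol. Normalization factor = 6/2.36556 = 2.53640.
Mg per 6 O = 0.13373 × 2.53640 = 0.339.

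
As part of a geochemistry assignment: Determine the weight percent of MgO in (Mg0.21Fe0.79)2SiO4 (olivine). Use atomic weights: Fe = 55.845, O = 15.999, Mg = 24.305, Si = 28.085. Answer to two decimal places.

M((Mg0.21Fe0.79)2SiO4) = 190.524 g/mol; M(MgO) = 40.304 g/mol.
Moles MgO per formula unit = 0.42 Mg ÷ 1 = 0.4200.
MgO fraction = (0.4200 × 40.304) / 190.524 = 16.928/190.524 = 0.0888.

8.88 wt%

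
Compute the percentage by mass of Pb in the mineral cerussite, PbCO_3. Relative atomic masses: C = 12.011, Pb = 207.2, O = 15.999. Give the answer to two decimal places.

Formula mass = 1×207.2 + 1×12.011 + 3×15.999 = 267.208 g/mol, of which 207.200 g is Pb.
So Pb makes up 207.200/267.208 = 0.7754 of the mass, i.e. 77.54%.

77.54 mass %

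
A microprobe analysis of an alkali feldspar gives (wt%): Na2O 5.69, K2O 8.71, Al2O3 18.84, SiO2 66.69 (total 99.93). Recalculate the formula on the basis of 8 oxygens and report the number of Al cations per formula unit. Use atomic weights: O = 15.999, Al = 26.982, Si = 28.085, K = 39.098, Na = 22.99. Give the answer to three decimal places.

0.999 Al apfu

5.69 wt% Na2O ÷ 61.979 g/mol = 0.09181 mol, giving 0.18362 Na and 0.09181 O.
8.71 wt% K2O ÷ 94.195 g/mol = 0.09247 mol, giving 0.18494 K and 0.09247 O.
18.84 wt% Al2O3 ÷ 101.961 g/mol = 0.18478 mol, giving 0.36956 Al and 0.55434 O.
66.69 wt% SiO2 ÷ 60.083 g/mol = 1.10996 mol, giving 1.10996 Si and 2.21992 O.
Oxygen sums to 2.95854; scaling by 8/2.95854 = 2.70404 puts the formula on 8 O.
Al: 0.36956 × 2.70404 = 0.999 atoms per formula unit.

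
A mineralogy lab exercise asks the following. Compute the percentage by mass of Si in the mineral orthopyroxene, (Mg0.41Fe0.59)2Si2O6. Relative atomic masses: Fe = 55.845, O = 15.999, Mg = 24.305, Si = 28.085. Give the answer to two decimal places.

23.60 mass %

M((Mg0.41Fe0.59)2Si2O6) = 237.991 g/mol.
Si contributes 2 × 28.085 = 56.170 g per mole.
56.170/237.991 = 0.2360 → 23.60%.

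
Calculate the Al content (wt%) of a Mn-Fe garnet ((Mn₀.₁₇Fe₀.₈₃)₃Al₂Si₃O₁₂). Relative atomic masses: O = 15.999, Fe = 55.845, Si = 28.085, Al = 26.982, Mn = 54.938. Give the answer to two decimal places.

10.85 wt%

M((Mn₀.₁₇Fe₀.₈₃)₃Al₂Si₃O₁₂) = 497.279 g/mol.
Al contributes 2 × 26.982 = 53.964 g per mole.
53.964/497.279 = 0.1085 → 10.85%.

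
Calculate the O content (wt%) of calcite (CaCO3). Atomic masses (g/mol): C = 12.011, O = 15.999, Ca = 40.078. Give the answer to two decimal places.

M(CaCO3) = 100.086 g/mol.
O contributes 3 × 15.999 = 47.997 g per mole.
47.997/100.086 = 0.4796 → 47.96%.

47.96 wt%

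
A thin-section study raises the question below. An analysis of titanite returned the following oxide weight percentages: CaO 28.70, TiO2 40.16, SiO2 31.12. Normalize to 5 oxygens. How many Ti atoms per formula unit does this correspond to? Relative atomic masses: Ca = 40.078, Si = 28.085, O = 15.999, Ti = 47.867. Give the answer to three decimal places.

CaO (M=56.077): mol = 0.51180; Ca = 0.51180, O = 0.51180.
TiO2 (M=79.865): mol = 0.50285; Ti = 0.50285, O = 1.00570.
SiO2 (M=60.083): mol = 0.51795; Si = 0.51795, O = 1.03590.
ΣO = 2.55340; factor = 5/ΣO = 1.95817.
Ti apfu = 0.50285 × 1.95817 = 0.985.

0.985 Ti apfu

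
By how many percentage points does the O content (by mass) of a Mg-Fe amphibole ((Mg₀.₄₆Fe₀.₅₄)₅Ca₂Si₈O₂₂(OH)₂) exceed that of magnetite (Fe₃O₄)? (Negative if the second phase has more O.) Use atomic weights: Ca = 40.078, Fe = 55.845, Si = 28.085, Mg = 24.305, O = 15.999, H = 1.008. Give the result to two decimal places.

15.14 percentage points

O in (Mg₀.₄₆Fe₀.₅₄)₅Ca₂Si₈O₂₂(OH)₂: molar mass 897.511 g/mol; 24×15.999 = 383.976 g → 42.78 wt%.
O in Fe₃O₄: molar mass 231.531 g/mol; 4×15.999 = 63.996 g → 27.64 wt%.
Difference = 42.78 − 27.64 = 15.14 percentage points.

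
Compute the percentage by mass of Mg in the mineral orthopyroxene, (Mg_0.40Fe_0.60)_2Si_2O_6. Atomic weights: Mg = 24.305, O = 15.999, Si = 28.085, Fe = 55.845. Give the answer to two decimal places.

M((Mg_0.40Fe_0.60)_2Si_2O_6) = 238.622 g/mol.
Mg contributes 0.80 × 24.305 = 19.444 g per mole.
19.444/238.622 = 0.0815 → 8.15%.

8.15 mass %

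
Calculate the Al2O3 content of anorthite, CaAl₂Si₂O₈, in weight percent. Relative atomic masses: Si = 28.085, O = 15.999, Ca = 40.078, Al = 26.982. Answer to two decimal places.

36.65 wt%

Molar mass of CaAl₂Si₂O₈ = 1·40.078 + 2·26.982 + 2·28.085 + 8·15.999 = 278.204 g/mol.
Each formula unit contains 2 Al, equivalent to 2/2 = 1.0000 mol Al2O3.
M(Al2O3) = 2×26.982 + 3×15.999 = 101.961 g/mol.
Mass of Al2O3 per formula unit = 1.0000 × 101.961 = 101.961 g.
Al2O3 wt% = 101.961 / 278.204 × 100 = 36.65%.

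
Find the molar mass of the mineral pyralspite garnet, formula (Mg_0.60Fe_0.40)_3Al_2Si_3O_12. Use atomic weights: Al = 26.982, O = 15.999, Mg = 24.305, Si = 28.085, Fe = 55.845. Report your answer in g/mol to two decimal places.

440.97 g/mol

The formula mass is the sum 1.80×24.305 + 1.20×55.845 + 2×26.982 + 3×28.085 + 12×15.999.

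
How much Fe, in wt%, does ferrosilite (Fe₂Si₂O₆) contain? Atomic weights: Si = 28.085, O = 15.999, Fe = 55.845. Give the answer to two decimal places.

42.33 wt%

Molar mass of Fe₂Si₂O₆: 2×55.845 + 2×28.085 + 6×15.999 = 263.854 g/mol.
Mass of Fe per formula unit: 2 × 55.845 = 111.690 g.
Weight fraction Fe = 111.690 / 263.854 = 0.4233.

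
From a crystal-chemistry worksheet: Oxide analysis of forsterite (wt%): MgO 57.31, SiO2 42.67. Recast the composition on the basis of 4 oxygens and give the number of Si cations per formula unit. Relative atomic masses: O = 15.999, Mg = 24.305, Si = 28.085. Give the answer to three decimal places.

0.999 Si apfu

MgO: 57.31/40.304 = 1.42194 mol → 1.42194 mol Mg, 1.42194 mol O.
SiO2: 42.67/60.083 = 0.71018 mol → 0.71018 mol Si, 1.42036 mol O.
Total oxygen = 2.84230 mol. Normalization factor = 4/2.84230 = 1.40731.
Si per 4 O = 0.71018 × 1.40731 = 0.999.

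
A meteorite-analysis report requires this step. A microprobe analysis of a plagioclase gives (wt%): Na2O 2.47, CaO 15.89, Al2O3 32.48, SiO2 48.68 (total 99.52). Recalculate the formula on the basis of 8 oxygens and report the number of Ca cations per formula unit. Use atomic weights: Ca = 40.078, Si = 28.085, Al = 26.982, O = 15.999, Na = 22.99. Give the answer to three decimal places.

2.47 wt% Na2O ÷ 61.979 g/mol = 0.03985 mol, giving 0.07970 Na and 0.03985 O.
15.89 wt% CaO ÷ 56.077 g/mol = 0.28336 mol, giving 0.28336 Ca and 0.28336 O.
32.48 wt% Al2O3 ÷ 101.961 g/mol = 0.31855 mol, giving 0.63710 Al and 0.95565 O.
48.68 wt% SiO2 ÷ 60.083 g/mol = 0.81021 mol, giving 0.81021 Si and 1.62042 O.
Oxygen sums to 2.89928; scaling by 8/2.89928 = 2.75931 puts the formula on 8 O.
Ca: 0.28336 × 2.75931 = 0.782 atoms per formula unit.

0.782 Ca apfu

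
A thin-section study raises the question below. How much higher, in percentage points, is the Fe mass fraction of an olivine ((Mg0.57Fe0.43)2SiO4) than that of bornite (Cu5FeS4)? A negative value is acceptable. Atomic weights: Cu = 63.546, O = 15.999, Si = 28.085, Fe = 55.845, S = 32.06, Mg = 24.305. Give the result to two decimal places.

First mineral: 48.027 g Fe in 167.815 g formula = 28.62 wt% Fe.
Second mineral: 55.845 g Fe in 501.815 g formula = 11.13 wt% Fe.
28.62% − 11.13% gives a difference of 17.49 percentage points.

17.49 percentage points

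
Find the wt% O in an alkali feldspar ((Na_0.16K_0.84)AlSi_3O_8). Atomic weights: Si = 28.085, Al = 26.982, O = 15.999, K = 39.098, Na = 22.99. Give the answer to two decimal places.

Molar mass of (Na_0.16K_0.84)AlSi_3O_8: 0.16*22.99 + 0.84*39.098 + 1*26.982 + 3*28.085 + 8*15.999 = 275.750 g/mol.
Mass of O per formula unit: 8 × 15.999 = 127.992 g.
Weight fraction O = 127.992 / 275.750 = 0.4642.

46.42 wt%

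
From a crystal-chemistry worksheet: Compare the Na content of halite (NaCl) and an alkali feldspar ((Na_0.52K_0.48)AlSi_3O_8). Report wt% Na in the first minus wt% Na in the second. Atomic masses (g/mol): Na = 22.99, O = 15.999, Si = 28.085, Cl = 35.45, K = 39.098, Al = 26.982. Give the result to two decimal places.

Na in NaCl: molar mass 58.440 g/mol; 1×22.99 = 22.990 g → 39.34 wt%.
Na in (Na_0.52K_0.48)AlSi_3O_8: molar mass 269.951 g/mol; 0.52×22.99 = 11.955 g → 4.43 wt%.
Difference = 39.34 − 4.43 = 34.91 percentage points.

34.91 percentage points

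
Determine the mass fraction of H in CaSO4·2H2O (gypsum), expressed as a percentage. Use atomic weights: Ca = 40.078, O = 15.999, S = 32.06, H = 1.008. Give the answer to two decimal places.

M(CaSO4·2H2O) = 172.164 g/mol.
H contributes 4 × 1.008 = 4.032 g per mole.
4.032/172.164 = 0.0234 → 2.34%.

2.34 weight percent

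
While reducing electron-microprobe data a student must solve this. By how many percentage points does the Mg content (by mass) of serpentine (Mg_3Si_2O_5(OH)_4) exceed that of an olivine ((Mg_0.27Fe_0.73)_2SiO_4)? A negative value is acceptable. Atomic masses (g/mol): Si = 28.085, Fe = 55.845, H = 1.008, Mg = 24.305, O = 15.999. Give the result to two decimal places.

M(Mg_3Si_2O_5(OH)_4) = 277.108 g/mol, so wt% Mg = 72.915/277.108 × 100 = 26.31%.
M((Mg_0.27Fe_0.73)_2SiO_4) = 186.739 g/mol, so wt% Mg = 13.125/186.739 × 100 = 7.03%.
26.31 − 7.03 = 19.28 pp.

19.28 percentage points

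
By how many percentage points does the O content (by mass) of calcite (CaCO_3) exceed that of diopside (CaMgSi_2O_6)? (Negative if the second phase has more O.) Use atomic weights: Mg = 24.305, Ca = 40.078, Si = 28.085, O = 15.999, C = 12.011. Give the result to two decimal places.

3.63 percentage points

First mineral: 47.997 g O in 100.086 g formula = 47.96 wt% O.
Second mineral: 95.994 g O in 216.547 g formula = 44.33 wt% O.
47.96% − 44.33% gives a difference of 3.63 percentage points.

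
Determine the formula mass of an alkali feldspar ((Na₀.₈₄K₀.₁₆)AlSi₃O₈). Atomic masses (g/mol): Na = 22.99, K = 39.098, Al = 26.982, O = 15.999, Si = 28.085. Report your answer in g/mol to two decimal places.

Na: 0.84 × 22.99 = 19.3116
K: 0.16 × 39.098 = 6.2557
Al: 1 × 26.982 = 26.9820
Si: 3 × 28.085 = 84.2550
O: 8 × 15.999 = 127.9920
Summing the contributions gives the formula mass.

264.80 g/mol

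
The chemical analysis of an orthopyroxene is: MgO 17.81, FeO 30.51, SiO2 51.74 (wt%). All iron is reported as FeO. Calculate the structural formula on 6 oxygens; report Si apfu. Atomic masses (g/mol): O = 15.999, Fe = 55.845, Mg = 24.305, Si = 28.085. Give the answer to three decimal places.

1.996 Si apfu

17.81 wt% MgO ÷ 40.304 g/mol = 0.44189 mol, giving 0.44189 Mg and 0.44189 O.
30.51 wt% FeO ÷ 71.844 g/mol = 0.42467 mol, giving 0.42467 Fe and 0.42467 O.
51.74 wt% SiO2 ÷ 60.083 g/mol = 0.86114 mol, giving 0.86114 Si and 1.72228 O.
Oxygen sums to 2.58884; scaling by 6/2.58884 = 2.31764 puts the formula on 6 O.
Si: 0.86114 × 2.31764 = 1.996 atoms per formula unit.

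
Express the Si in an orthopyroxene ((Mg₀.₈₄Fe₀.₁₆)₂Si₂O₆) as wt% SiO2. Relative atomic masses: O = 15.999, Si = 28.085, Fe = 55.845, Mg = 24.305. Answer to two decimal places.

M((Mg₀.₈₄Fe₀.₁₆)₂Si₂O₆) = 210.867 g/mol; M(SiO2) = 60.083 g/mol.
Moles SiO2 per formula unit = 2 Si ÷ 1 = 2.0000.
SiO2 fraction = (2.0000 × 60.083) / 210.867 = 120.166/210.867 = 0.5699.

56.99 wt%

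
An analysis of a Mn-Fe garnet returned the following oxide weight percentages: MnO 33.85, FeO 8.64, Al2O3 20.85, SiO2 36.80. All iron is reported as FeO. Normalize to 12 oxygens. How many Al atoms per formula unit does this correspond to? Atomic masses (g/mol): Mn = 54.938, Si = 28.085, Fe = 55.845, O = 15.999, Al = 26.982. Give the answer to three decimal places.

33.85 wt% MnO ÷ 70.937 g/mol = 0.47718 mol, giving 0.47718 Mn and 0.47718 O.
8.64 wt% FeO ÷ 71.844 g/mol = 0.12026 mol, giving 0.12026 Fe and 0.12026 O.
20.85 wt% Al2O3 ÷ 101.961 g/mol = 0.20449 mol, giving 0.40898 Al and 0.61347 O.
36.80 wt% SiO2 ÷ 60.083 g/mol = 0.61249 mol, giving 0.61249 Si and 1.22498 O.
Oxygen sums to 2.43589; scaling by 12/2.43589 = 4.92633 puts the formula on 12 O.
Al: 0.40898 × 4.92633 = 2.015 atoms per formula unit.

2.015 Al apfu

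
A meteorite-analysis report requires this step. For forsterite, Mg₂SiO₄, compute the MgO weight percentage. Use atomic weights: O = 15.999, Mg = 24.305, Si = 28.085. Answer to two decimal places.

Formula mass = 140.691 g/mol.
2 Mg → 2.0000 mol MgO per formula unit; M(MgO) = 40.304, so MgO mass = 80.608 g.
80.608/140.691 × 100 = 57.29 wt%.

57.29 wt%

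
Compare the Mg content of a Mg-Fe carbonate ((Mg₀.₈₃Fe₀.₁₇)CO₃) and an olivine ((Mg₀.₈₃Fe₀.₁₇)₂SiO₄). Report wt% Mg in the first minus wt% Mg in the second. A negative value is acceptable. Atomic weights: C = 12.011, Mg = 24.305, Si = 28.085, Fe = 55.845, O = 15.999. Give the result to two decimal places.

-4.15 percentage points

M((Mg₀.₈₃Fe₀.₁₇)CO₃) = 89.675 g/mol, so wt% Mg = 20.173/89.675 × 100 = 22.50%.
M((Mg₀.₈₃Fe₀.₁₇)₂SiO₄) = 151.415 g/mol, so wt% Mg = 40.346/151.415 × 100 = 26.65%.
22.50 − 26.65 = -4.15 pp.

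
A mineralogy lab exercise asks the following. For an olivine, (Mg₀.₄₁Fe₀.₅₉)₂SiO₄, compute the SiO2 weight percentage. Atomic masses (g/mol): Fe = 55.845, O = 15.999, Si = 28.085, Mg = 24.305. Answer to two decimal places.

Molar mass of (Mg₀.₄₁Fe₀.₅₉)₂SiO₄ = 0.82*24.305 + 1.18*55.845 + 1*28.085 + 4*15.999 = 177.908 g/mol.
Each formula unit contains 1 Si, equivalent to 1/1 = 1.0000 mol SiO2.
M(SiO2) = 1×28.085 + 2×15.999 = 60.083 g/mol.
Mass of SiO2 per formula unit = 1.0000 × 60.083 = 60.083 g.
SiO2 wt% = 60.083 / 177.908 × 100 = 33.77%.

33.77 wt%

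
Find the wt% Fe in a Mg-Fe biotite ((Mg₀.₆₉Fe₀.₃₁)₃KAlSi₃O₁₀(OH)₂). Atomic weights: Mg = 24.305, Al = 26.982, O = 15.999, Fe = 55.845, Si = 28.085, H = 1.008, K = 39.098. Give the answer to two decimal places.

11.63 weight percent

M((Mg₀.₆₉Fe₀.₃₁)₃KAlSi₃O₁₀(OH)₂) = 446.586 g/mol.
Fe contributes 0.93 × 55.845 = 51.936 g per mole.
51.936/446.586 = 0.1163 → 11.63%.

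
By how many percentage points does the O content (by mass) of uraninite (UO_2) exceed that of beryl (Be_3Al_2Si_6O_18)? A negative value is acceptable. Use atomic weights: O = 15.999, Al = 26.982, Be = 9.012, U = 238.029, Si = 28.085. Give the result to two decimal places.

-41.73 percentage points

M(UO_2) = 270.027 g/mol, so wt% O = 31.998/270.027 × 100 = 11.85%.
M(Be_3Al_2Si_6O_18) = 537.492 g/mol, so wt% O = 287.982/537.492 × 100 = 53.58%.
11.85 − 53.58 = -41.73 pp.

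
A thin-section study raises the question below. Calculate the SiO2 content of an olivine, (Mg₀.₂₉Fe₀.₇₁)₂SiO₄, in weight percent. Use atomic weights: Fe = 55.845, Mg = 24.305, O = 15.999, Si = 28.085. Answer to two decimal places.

M((Mg₀.₂₉Fe₀.₇₁)₂SiO₄) = 185.478 g/mol; M(SiO2) = 60.083 g/mol.
Moles SiO2 per formula unit = 1 Si ÷ 1 = 1.0000.
SiO2 fraction = (1.0000 × 60.083) / 185.478 = 60.083/185.478 = 0.3239.

32.39 wt%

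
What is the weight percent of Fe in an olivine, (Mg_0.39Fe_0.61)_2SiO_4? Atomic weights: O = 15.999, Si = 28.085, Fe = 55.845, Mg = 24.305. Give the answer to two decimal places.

38.03 weight percent

Molar mass of (Mg_0.39Fe_0.61)_2SiO_4: 0.78*24.305 + 1.22*55.845 + 1*28.085 + 4*15.999 = 179.170 g/mol.
Mass of Fe per formula unit: 1.22 × 55.845 = 68.131 g.
Weight fraction Fe = 68.131 / 179.170 = 0.3803.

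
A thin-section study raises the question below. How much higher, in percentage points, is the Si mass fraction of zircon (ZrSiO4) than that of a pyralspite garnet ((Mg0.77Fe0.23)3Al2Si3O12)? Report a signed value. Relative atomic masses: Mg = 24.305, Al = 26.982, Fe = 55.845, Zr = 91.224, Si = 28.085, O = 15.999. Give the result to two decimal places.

-4.51 percentage points

Si in ZrSiO4: molar mass 183.305 g/mol; 1×28.085 = 28.085 g → 15.32 wt%.
Si in (Mg0.77Fe0.23)3Al2Si3O12: molar mass 424.885 g/mol; 3×28.085 = 84.255 g → 19.83 wt%.
Difference = 15.32 − 19.83 = -4.51 percentage points.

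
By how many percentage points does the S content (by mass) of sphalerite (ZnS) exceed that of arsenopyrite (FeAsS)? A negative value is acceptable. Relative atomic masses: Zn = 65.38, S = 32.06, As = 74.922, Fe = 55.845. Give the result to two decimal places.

13.21 percentage points

S in ZnS: molar mass 97.440 g/mol; 1×32.06 = 32.060 g → 32.90 wt%.
S in FeAsS: molar mass 162.827 g/mol; 1×32.06 = 32.060 g → 19.69 wt%.
Difference = 32.90 − 19.69 = 13.21 percentage points.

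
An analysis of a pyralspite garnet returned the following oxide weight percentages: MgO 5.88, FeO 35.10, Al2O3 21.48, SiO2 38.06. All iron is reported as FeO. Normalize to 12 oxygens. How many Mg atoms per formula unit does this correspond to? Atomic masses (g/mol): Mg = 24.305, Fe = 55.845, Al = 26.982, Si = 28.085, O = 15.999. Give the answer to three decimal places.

MgO (M=40.304): mol = 0.14589; Mg = 0.14589, O = 0.14589.
FeO (M=71.844): mol = 0.48856; Fe = 0.48856, O = 0.48856.
Al2O3 (M=101.961): mol = 0.21067; Al = 0.42134, O = 0.63201.
SiO2 (M=60.083): mol = 0.63346; Si = 0.63346, O = 1.26692.
ΣO = 2.53338; factor = 12/ΣO = 4.73675.
Mg apfu = 0.14589 × 4.73675 = 0.691.

0.691 Mg apfu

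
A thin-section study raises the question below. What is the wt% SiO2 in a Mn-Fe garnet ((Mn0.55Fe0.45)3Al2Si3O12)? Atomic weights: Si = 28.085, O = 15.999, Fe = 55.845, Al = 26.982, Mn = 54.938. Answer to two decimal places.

Molar mass of (Mn0.55Fe0.45)3Al2Si3O12 = 1.65·54.938 + 1.35·55.845 + 2·26.982 + 3·28.085 + 12·15.999 = 496.245 g/mol.
Each formula unit contains 3 Si, equivalent to 3/1 = 3.0000 mol SiO2.
M(SiO2) = 1×28.085 + 2×15.999 = 60.083 g/mol.
Mass of SiO2 per formula unit = 3.0000 × 60.083 = 180.249 g.
SiO2 wt% = 180.249 / 496.245 × 100 = 36.32%.

36.32 wt%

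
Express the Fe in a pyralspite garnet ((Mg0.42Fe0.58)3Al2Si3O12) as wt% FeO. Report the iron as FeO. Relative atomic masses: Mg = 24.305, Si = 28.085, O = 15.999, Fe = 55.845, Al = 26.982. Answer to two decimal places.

M((Mg0.42Fe0.58)3Al2Si3O12) = 458.002 g/mol; M(FeO) = 71.844 g/mol.
Moles FeO per formula unit = 1.74 Fe ÷ 1 = 1.7400.
FeO fraction = (1.7400 × 71.844) / 458.002 = 125.009/458.002 = 0.2729.

27.29 wt%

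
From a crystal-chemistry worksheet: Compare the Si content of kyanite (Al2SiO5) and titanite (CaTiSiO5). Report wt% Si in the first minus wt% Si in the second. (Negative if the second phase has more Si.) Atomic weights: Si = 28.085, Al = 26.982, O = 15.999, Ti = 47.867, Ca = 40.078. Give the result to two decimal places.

3.00 percentage points

M(Al2SiO5) = 162.044 g/mol, so wt% Si = 28.085/162.044 × 100 = 17.33%.
M(CaTiSiO5) = 196.025 g/mol, so wt% Si = 28.085/196.025 × 100 = 14.33%.
17.33 − 14.33 = 3.00 pp.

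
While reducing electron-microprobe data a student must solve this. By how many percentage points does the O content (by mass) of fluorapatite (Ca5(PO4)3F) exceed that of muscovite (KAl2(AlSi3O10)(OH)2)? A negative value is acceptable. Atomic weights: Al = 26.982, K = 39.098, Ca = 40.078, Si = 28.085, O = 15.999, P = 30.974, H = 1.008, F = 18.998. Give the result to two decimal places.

-10.13 percentage points

M(Ca5(PO4)3F) = 504.298 g/mol, so wt% O = 191.988/504.298 × 100 = 38.07%.
M(KAl2(AlSi3O10)(OH)2) = 398.303 g/mol, so wt% O = 191.988/398.303 × 100 = 48.20%.
38.07 − 48.20 = -10.13 pp.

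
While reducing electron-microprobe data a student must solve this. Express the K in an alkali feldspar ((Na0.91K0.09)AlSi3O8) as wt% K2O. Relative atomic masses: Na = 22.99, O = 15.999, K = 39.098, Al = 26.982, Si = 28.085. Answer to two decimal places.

Molar mass of (Na0.91K0.09)AlSi3O8 = 0.91·22.99 + 0.09·39.098 + 1·26.982 + 3·28.085 + 8·15.999 = 263.669 g/mol.
Each formula unit contains 0.09 K, equivalent to 0.09/2 = 0.0450 mol K2O.
M(K2O) = 2×39.098 + 1×15.999 = 94.195 g/mol.
Mass of K2O per formula unit = 0.0450 × 94.195 = 4.239 g.
K2O wt% = 4.239 / 263.669 × 100 = 1.61%.

1.61 wt%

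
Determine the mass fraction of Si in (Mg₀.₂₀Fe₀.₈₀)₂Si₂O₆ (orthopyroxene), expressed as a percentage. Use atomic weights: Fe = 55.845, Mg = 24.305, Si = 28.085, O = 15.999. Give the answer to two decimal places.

22.36 mass %

Molar mass of (Mg₀.₂₀Fe₀.₈₀)₂Si₂O₆: 0.40·24.305 + 1.60·55.845 + 2·28.085 + 6·15.999 = 251.238 g/mol.
Mass of Si per formula unit: 2 × 28.085 = 56.170 g.
Weight fraction Si = 56.170 / 251.238 = 0.2236.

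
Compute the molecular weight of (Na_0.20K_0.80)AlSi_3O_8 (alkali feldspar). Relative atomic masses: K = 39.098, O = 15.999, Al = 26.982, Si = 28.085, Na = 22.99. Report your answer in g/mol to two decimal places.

The formula mass is the sum 0.20×22.99 + 0.80×39.098 + 1×26.982 + 3×28.085 + 8×15.999.

275.11 g/mol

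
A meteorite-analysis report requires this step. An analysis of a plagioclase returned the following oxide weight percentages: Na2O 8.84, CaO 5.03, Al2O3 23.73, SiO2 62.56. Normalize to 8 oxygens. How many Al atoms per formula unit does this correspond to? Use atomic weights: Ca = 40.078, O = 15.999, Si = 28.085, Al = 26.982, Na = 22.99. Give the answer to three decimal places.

1.236 Al apfu

Na2O: 8.84/61.979 = 0.14263 mol → 0.28526 mol Na, 0.14263 mol O.
CaO: 5.03/56.077 = 0.08970 mol → 0.08970 mol Ca, 0.08970 mol O.
Al2O3: 23.73/101.961 = 0.23274 mol → 0.46548 mol Al, 0.69822 mol O.
SiO2: 62.56/60.083 = 1.04123 mol → 1.04123 mol Si, 2.08246 mol O.
Total oxygen = 3.01301 mol. Normalization factor = 8/3.01301 = 2.65515.
Al per 8 O = 0.46548 × 2.65515 = 1.236.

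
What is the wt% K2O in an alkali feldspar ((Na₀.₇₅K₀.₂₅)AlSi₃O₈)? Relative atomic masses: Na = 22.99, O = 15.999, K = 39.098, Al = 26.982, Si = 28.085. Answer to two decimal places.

Formula mass = 266.246 g/mol.
0.25 K → 0.1250 mol K2O per formula unit; M(K2O) = 94.195, so K2O mass = 11.774 g.
11.774/266.246 × 100 = 4.42 wt%.

4.42 wt%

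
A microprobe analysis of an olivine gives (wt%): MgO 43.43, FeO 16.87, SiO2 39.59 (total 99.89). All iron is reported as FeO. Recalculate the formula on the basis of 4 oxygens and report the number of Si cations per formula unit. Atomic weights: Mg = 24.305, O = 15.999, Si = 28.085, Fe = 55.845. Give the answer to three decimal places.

1.002 Si apfu

43.43 wt% MgO ÷ 40.304 g/mol = 1.07756 mol, giving 1.07756 Mg and 1.07756 O.
16.87 wt% FeO ÷ 71.844 g/mol = 0.23481 mol, giving 0.23481 Fe and 0.23481 O.
39.59 wt% SiO2 ÷ 60.083 g/mol = 0.65892 mol, giving 0.65892 Si and 1.31784 O.
Oxygen sums to 2.63021; scaling by 4/2.63021 = 1.52079 puts the formula on 4 O.
Si: 0.65892 × 1.52079 = 1.002 atoms per formula unit.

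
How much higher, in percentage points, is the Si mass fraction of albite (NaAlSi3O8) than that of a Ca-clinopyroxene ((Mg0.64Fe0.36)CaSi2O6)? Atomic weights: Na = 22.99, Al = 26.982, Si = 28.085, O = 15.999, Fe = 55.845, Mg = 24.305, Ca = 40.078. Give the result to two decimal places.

7.48 percentage points

M(NaAlSi3O8) = 262.219 g/mol, so wt% Si = 84.255/262.219 × 100 = 32.13%.
M((Mg0.64Fe0.36)CaSi2O6) = 227.901 g/mol, so wt% Si = 56.170/227.901 × 100 = 24.65%.
32.13 − 24.65 = 7.48 pp.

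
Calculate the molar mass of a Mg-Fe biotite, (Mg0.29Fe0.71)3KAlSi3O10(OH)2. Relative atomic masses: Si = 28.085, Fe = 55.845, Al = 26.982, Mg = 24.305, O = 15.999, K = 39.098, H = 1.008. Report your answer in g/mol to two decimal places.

484.43 g/mol

M = 0.87×24.305 + 2.13×55.845 + 1×39.098 + 1×26.982 + 3×28.085 + 12×15.999 + 2×1.008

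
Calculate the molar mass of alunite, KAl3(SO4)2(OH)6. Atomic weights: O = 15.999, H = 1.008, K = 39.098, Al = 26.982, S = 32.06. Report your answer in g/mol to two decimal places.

K: 1 × 39.098 = 39.0980
Al: 3 × 26.982 = 80.9460
S: 2 × 32.06 = 64.1200
O: 14 × 15.999 = 223.9860
H: 6 × 1.008 = 6.0480
Summing the contributions gives the formula mass.

414.20 g/mol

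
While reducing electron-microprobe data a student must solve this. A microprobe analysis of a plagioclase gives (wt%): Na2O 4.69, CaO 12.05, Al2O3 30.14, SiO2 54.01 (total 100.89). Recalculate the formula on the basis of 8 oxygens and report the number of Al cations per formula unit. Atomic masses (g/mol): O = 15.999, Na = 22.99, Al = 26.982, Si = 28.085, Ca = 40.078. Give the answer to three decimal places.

Na2O: 4.69/61.979 = 0.07567 mol → 0.15134 mol Na, 0.07567 mol O.
CaO: 12.05/56.077 = 0.21488 mol → 0.21488 mol Ca, 0.21488 mol O.
Al2O3: 30.14/101.961 = 0.29560 mol → 0.59120 mol Al, 0.88680 mol O.
SiO2: 54.01/60.083 = 0.89892 mol → 0.89892 mol Si, 1.79784 mol O.
Total oxygen = 2.97519 mol. Normalization factor = 8/2.97519 = 2.68890.
Al per 8 O = 0.59120 × 2.68890 = 1.590.

1.590 Al apfu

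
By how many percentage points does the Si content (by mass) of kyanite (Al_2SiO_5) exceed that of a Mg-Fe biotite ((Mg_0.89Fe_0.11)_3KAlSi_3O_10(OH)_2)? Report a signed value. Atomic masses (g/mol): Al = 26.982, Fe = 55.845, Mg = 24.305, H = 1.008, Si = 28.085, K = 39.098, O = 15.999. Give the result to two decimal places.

-2.37 percentage points

Si in Al_2SiO_5: molar mass 162.044 g/mol; 1×28.085 = 28.085 g → 17.33 wt%.
Si in (Mg_0.89Fe_0.11)_3KAlSi_3O_10(OH)_2: molar mass 427.662 g/mol; 3×28.085 = 84.255 g → 19.70 wt%.
Difference = 17.33 − 19.70 = -2.37 percentage points.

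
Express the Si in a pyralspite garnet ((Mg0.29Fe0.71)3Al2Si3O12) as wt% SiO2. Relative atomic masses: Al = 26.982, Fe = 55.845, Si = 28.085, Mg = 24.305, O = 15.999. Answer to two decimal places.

M((Mg0.29Fe0.71)3Al2Si3O12) = 470.302 g/mol; M(SiO2) = 60.083 g/mol.
Moles SiO2 per formula unit = 3 Si ÷ 1 = 3.0000.
SiO2 fraction = (3.0000 × 60.083) / 470.302 = 180.249/470.302 = 0.3833.

38.33 wt%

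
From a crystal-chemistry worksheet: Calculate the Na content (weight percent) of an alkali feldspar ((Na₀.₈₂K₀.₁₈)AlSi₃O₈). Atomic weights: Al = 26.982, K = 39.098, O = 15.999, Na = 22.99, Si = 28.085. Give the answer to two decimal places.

Molar mass of (Na₀.₈₂K₀.₁₈)AlSi₃O₈: 0.82×22.99 + 0.18×39.098 + 1×26.982 + 3×28.085 + 8×15.999 = 265.118 g/mol.
Mass of Na per formula unit: 0.82 × 22.99 = 18.852 g.
Weight fraction Na = 18.852 / 265.118 = 0.0711.

7.11 weight percent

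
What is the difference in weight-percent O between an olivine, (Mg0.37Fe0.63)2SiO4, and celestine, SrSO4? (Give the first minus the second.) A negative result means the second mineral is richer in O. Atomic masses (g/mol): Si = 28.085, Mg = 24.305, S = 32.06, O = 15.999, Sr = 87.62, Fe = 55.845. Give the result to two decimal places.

M((Mg0.37Fe0.63)2SiO4) = 180.431 g/mol, so wt% O = 63.996/180.431 × 100 = 35.47%.
M(SrSO4) = 183.676 g/mol, so wt% O = 63.996/183.676 × 100 = 34.84%.
35.47 − 34.84 = 0.63 pp.

0.63 percentage points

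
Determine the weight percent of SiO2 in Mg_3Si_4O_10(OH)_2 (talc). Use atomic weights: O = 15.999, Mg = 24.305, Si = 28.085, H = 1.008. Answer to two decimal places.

63.37 wt%

Molar mass of Mg_3Si_4O_10(OH)_2 = 3*24.305 + 4*28.085 + 12*15.999 + 2*1.008 = 379.259 g/mol.
Each formula unit contains 4 Si, equivalent to 4/1 = 4.0000 mol SiO2.
M(SiO2) = 1×28.085 + 2×15.999 = 60.083 g/mol.
Mass of SiO2 per formula unit = 4.0000 × 60.083 = 240.332 g.
SiO2 wt% = 240.332 / 379.259 × 100 = 63.37%.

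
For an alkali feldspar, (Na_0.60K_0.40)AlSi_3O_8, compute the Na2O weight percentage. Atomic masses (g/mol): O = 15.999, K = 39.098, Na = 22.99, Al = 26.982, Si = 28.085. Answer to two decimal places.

M((Na_0.60K_0.40)AlSi_3O_8) = 268.662 g/mol; M(Na2O) = 61.979 g/mol.
Moles Na2O per formula unit = 0.60 Na ÷ 2 = 0.3000.
Na2O fraction = (0.3000 × 61.979) / 268.662 = 18.594/268.662 = 0.0692.

6.92 wt%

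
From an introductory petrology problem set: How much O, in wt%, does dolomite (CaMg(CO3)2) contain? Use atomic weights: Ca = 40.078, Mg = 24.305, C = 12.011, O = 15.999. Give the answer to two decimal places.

M(CaMg(CO3)2) = 184.399 g/mol.
O contributes 6 × 15.999 = 95.994 g per mole.
95.994/184.399 = 0.5206 → 52.06%.

52.06 wt%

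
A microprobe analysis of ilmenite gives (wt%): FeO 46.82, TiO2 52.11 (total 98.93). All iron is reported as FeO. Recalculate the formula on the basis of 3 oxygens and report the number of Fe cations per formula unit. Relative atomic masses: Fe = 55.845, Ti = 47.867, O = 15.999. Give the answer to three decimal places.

46.82 wt% FeO ÷ 71.844 g/mol = 0.65169 mol, giving 0.65169 Fe and 0.65169 O.
52.11 wt% TiO2 ÷ 79.865 g/mol = 0.65248 mol, giving 0.65248 Ti and 1.30496 O.
Oxygen sums to 1.95665; scaling by 3/1.95665 = 1.53323 puts the formula on 3 O.
Fe: 0.65169 × 1.53323 = 0.999 atoms per formula unit.

0.999 Fe apfu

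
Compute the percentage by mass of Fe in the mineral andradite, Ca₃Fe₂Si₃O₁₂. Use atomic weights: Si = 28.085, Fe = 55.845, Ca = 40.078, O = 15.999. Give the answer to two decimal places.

21.98 wt%

Formula mass = 3·40.078 + 2·55.845 + 3·28.085 + 12·15.999 = 508.167 g/mol, of which 111.690 g is Fe.
So Fe makes up 111.690/508.167 = 0.2198 of the mass, i.e. 21.98%.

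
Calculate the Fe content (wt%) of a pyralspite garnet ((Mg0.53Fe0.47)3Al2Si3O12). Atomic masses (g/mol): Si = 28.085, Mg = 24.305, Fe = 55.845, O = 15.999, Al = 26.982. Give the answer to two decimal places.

17.59 wt%

M((Mg0.53Fe0.47)3Al2Si3O12) = 447.593 g/mol.
Fe contributes 1.41 × 55.845 = 78.741 g per mole.
78.741/447.593 = 0.1759 → 17.59%.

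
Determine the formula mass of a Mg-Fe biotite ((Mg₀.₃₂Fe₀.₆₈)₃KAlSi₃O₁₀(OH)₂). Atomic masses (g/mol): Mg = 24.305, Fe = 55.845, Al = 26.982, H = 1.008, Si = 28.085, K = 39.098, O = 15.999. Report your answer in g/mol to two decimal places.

481.60 g/mol

M = 0.96×24.305 + 2.04×55.845 + 1×39.098 + 1×26.982 + 3×28.085 + 12×15.999 + 2×1.008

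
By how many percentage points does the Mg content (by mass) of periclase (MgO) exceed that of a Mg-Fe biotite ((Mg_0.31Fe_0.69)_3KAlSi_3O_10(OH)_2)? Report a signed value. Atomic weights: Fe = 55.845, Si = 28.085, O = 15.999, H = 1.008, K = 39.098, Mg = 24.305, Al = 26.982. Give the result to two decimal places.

55.62 percentage points

Mg in MgO: molar mass 40.304 g/mol; 1×24.305 = 24.305 g → 60.30 wt%.
Mg in (Mg_0.31Fe_0.69)_3KAlSi_3O_10(OH)_2: molar mass 482.542 g/mol; 0.93×24.305 = 22.604 g → 4.68 wt%.
Difference = 60.30 − 4.68 = 55.62 percentage points.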